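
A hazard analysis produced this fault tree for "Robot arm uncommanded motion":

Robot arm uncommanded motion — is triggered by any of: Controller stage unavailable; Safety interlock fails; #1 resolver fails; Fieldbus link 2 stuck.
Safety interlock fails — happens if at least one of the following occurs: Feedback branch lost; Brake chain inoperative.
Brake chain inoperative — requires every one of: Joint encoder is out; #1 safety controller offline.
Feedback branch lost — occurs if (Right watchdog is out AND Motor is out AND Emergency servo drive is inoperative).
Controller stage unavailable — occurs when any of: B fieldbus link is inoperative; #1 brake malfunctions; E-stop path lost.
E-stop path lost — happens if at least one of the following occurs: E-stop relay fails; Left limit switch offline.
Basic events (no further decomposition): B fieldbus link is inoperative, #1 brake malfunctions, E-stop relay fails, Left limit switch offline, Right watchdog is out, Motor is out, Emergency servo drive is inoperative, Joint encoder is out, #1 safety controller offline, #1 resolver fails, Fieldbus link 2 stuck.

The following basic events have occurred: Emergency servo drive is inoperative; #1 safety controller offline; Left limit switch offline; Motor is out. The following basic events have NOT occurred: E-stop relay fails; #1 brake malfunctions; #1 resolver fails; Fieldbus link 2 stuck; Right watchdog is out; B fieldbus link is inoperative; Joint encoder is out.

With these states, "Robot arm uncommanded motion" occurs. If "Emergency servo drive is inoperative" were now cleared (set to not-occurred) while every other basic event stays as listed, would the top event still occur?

Counterfactual: set "Emergency servo drive is inoperative" to not occurred.
E-stop path lost [OR]: E-stop relay fails=not, Left limit switch offline=occurs → at least one input occurs → occurs.
Controller stage unavailable [OR]: B fieldbus link is inoperative=not, #1 brake malfunctions=not, E-stop path lost=occurs → at least one input occurs → occurs.
Feedback branch lost [AND]: Right watchdog is out=not, Motor is out=occurs, Emergency servo drive is inoperative=not → not all inputs occur → does not occur.
Brake chain inoperative [AND]: Joint encoder is out=not, #1 safety controller offline=occurs → not all inputs occur → does not occur.
Safety interlock fails [OR]: Feedback branch lost=not, Brake chain inoperative=not → no input occurs → does not occur.
Robot arm uncommanded motion [OR]: Controller stage unavailable=occurs, Safety interlock fails=not, #1 resolver fails=not, Fieldbus link 2 stuck=not → at least one input occurs → occurs.

Yes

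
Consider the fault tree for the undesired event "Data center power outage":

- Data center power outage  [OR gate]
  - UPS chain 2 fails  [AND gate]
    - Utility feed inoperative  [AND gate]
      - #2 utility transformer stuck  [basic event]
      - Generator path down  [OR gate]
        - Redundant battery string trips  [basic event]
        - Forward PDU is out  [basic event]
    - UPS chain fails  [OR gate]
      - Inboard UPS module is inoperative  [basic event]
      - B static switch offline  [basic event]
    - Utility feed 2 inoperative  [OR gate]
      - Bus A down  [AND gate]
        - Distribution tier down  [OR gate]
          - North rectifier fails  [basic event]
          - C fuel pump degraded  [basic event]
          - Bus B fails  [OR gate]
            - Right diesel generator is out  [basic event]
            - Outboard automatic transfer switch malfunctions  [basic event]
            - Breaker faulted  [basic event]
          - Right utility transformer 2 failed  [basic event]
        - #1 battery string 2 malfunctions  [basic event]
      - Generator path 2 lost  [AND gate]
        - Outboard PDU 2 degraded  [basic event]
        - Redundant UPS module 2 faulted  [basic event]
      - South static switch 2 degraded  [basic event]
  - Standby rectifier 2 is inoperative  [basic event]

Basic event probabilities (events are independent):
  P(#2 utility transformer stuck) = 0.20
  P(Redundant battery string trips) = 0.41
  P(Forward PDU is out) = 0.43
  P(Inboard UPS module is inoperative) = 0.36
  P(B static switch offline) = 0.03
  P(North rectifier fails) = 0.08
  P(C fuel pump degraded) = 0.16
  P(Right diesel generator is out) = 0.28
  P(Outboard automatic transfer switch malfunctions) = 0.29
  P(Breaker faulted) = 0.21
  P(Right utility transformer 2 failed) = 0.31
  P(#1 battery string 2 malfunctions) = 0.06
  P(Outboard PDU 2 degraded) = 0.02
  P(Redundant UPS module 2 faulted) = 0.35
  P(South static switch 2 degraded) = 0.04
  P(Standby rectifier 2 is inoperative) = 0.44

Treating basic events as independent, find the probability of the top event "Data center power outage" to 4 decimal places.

0.4426

P(Generator path down) [OR] = 1 − (1−0.41) × (1−0.43) = 0.663700
P(Utility feed inoperative) [AND] = 0.20 × 0.663700 = 0.132740
P(UPS chain fails) [OR] = 1 − (1−0.36) × (1−0.03) = 0.379200
P(Bus B fails) [OR] = 1 − (1−0.28) × (1−0.29) × (1−0.21) = 0.596152
P(Distribution tier down) [OR] = 1 − (1−0.08) × (1−0.16) × (1−0.596152) × (1−0.31) = 0.784655
P(Bus A down) [AND] = 0.784655 × 0.06 = 0.047079
P(Generator path 2 lost) [AND] = 0.02 × 0.35 = 0.007000
P(Utility feed 2 inoperative) [OR] = 1 − (1−0.047079) × (1−0.007000) × (1−0.04) = 0.091599
P(UPS chain 2 fails) [AND] = 0.132740 × 0.379200 × 0.091599 = 0.004611
P(Data center power outage) [OR] = 1 − (1−0.004611) × (1−0.44) = 0.442582
Rounded to 4 decimal places: P(Data center power outage) ≈ 0.4426.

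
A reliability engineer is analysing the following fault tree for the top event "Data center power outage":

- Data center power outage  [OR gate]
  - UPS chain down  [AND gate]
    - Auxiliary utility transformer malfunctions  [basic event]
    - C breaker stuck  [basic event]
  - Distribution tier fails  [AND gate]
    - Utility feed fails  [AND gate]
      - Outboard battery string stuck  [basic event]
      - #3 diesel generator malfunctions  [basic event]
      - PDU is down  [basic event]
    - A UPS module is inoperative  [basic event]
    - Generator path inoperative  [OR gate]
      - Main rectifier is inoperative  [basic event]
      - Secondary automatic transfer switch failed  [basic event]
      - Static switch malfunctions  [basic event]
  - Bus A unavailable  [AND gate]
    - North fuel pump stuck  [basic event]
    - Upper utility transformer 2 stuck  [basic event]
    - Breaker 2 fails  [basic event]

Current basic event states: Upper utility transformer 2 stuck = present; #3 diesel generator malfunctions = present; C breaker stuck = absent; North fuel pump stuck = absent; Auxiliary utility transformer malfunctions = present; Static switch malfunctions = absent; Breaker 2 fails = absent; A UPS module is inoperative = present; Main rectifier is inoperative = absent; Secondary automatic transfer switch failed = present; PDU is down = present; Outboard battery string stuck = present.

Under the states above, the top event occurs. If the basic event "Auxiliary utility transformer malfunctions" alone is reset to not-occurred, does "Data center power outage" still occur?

Counterfactual: set "Auxiliary utility transformer malfunctions" to not occurred.
UPS chain down [AND]: Auxiliary utility transformer malfunctions=not, C breaker stuck=not → not all inputs occur → does not occur.
Utility feed fails [AND]: Outboard battery string stuck=occurs, #3 diesel generator malfunctions=occurs, PDU is down=occurs → all inputs occur → occurs.
Generator path inoperative [OR]: Main rectifier is inoperative=not, Secondary automatic transfer switch failed=occurs, Static switch malfunctions=not → at least one input occurs → occurs.
Distribution tier fails [AND]: Utility feed fails=occurs, A UPS module is inoperative=occurs, Generator path inoperative=occurs → all inputs occur → occurs.
Bus A unavailable [AND]: North fuel pump stuck=not, Upper utility transformer 2 stuck=occurs, Breaker 2 fails=not → not all inputs occur → does not occur.
Data center power outage [OR]: UPS chain down=not, Distribution tier fails=occurs, Bus A unavailable=not → at least one input occurs → occurs.

Yes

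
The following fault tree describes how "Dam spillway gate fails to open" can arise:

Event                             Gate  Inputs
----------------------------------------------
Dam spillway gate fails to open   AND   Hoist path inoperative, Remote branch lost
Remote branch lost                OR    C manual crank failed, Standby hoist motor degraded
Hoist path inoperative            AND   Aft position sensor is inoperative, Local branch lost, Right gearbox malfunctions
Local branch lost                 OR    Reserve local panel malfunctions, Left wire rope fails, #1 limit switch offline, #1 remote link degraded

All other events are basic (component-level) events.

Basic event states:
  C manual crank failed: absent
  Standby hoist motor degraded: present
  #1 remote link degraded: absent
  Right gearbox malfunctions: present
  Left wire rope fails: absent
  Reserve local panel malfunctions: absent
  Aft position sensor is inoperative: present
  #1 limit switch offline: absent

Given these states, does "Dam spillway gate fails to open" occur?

Local branch lost [OR]: Reserve local panel malfunctions=not, Left wire rope fails=not, #1 limit switch offline=not, #1 remote link degraded=not → no input occurs → does not occur.
Hoist path inoperative [AND]: Aft position sensor is inoperative=occurs, Local branch lost=not, Right gearbox malfunctions=occurs → not all inputs occur → does not occur.
Remote branch lost [OR]: C manual crank failed=not, Standby hoist motor degraded=occurs → at least one input occurs → occurs.
Dam spillway gate fails to open [AND]: Hoist path inoperative=not, Remote branch lost=occurs → not all inputs occur → does not occur.

No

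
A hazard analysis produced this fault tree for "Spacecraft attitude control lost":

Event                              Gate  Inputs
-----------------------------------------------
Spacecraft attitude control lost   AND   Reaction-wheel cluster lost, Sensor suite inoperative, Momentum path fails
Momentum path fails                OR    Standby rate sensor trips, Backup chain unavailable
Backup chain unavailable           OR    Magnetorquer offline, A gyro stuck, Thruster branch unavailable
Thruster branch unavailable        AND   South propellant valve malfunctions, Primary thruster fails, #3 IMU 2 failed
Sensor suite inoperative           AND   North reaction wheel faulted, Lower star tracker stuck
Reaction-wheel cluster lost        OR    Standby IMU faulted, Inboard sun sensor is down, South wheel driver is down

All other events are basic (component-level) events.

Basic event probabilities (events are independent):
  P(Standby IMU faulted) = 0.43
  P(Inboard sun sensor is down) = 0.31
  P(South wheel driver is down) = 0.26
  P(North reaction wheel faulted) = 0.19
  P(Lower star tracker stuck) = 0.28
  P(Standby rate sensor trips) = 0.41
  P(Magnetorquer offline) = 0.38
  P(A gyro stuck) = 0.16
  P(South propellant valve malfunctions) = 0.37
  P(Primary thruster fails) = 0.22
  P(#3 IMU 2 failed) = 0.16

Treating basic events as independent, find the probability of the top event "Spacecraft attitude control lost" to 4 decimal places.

P(Reaction-wheel cluster lost) [OR] = 1 − (1−0.43) × (1−0.31) × (1−0.26) = 0.708958
P(Sensor suite inoperative) [AND] = 0.19 × 0.28 = 0.053200
P(Thruster branch unavailable) [AND] = 0.37 × 0.22 × 0.16 = 0.013024
P(Backup chain unavailable) [OR] = 1 − (1−0.38) × (1−0.16) × (1−0.013024) = 0.485983
P(Momentum path fails) [OR] = 1 − (1−0.41) × (1−0.485983) = 0.696730
P(Spacecraft attitude control lost) [AND] = 0.708958 × 0.053200 × 0.696730 = 0.026278
Rounded to 4 decimal places: P(Spacecraft attitude control lost) ≈ 0.0263.

0.0263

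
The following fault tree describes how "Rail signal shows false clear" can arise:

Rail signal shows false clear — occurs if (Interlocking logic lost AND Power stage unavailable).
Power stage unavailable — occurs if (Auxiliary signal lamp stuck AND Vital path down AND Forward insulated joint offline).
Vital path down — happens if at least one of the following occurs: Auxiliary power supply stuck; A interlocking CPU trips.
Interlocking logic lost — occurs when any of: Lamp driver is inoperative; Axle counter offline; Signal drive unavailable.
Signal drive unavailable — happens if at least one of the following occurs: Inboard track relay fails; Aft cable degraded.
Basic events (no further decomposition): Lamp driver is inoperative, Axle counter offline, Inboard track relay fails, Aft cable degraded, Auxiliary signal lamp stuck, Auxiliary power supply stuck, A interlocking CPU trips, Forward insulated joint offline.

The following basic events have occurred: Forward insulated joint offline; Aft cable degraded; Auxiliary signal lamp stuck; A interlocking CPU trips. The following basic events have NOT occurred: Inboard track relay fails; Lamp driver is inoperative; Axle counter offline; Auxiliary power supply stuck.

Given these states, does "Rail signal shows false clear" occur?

Yes

Signal drive unavailable [OR]: Inboard track relay fails=not, Aft cable degraded=occurs → at least one input occurs → occurs.
Interlocking logic lost [OR]: Lamp driver is inoperative=not, Axle counter offline=not, Signal drive unavailable=occurs → at least one input occurs → occurs.
Vital path down [OR]: Auxiliary power supply stuck=not, A interlocking CPU trips=occurs → at least one input occurs → occurs.
Power stage unavailable [AND]: Auxiliary signal lamp stuck=occurs, Vital path down=occurs, Forward insulated joint offline=occurs → all inputs occur → occurs.
Rail signal shows false clear [AND]: Interlocking logic lost=occurs, Power stage unavailable=occurs → all inputs occur → occurs.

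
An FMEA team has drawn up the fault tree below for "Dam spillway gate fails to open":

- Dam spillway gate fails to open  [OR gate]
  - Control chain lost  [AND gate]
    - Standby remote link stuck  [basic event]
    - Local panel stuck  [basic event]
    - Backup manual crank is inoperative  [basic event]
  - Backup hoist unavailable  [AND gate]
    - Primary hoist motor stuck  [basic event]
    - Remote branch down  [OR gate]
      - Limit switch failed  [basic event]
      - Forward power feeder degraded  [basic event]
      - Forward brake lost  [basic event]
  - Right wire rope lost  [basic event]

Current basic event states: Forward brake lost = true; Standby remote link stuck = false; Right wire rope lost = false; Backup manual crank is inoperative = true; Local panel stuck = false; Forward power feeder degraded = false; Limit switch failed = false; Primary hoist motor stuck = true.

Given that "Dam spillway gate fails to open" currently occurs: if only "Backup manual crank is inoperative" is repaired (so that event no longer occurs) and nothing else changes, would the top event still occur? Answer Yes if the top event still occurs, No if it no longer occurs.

Yes

Counterfactual: set "Backup manual crank is inoperative" to not occurred.
Control chain lost [AND]: Standby remote link stuck=not, Local panel stuck=not, Backup manual crank is inoperative=not → not all inputs occur → does not occur.
Remote branch down [OR]: Limit switch failed=not, Forward power feeder degraded=not, Forward brake lost=occurs → at least one input occurs → occurs.
Backup hoist unavailable [AND]: Primary hoist motor stuck=occurs, Remote branch down=occurs → all inputs occur → occurs.
Dam spillway gate fails to open [OR]: Control chain lost=not, Backup hoist unavailable=occurs, Right wire rope lost=not → at least one input occurs → occurs.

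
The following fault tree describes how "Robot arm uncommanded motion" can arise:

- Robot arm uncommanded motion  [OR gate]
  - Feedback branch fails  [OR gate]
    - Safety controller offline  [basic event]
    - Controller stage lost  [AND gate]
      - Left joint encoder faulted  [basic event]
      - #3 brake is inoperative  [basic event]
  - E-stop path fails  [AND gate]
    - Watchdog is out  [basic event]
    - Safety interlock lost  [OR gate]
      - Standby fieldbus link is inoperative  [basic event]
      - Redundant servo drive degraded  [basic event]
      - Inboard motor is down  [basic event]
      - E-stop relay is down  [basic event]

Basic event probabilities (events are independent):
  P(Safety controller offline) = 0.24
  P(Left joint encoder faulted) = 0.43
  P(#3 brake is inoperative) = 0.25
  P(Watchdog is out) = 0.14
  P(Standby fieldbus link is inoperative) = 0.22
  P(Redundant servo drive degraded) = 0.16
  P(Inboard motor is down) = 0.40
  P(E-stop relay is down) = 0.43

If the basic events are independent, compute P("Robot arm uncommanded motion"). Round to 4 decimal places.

P(Controller stage lost) [AND] = 0.43 × 0.25 = 0.107500
P(Feedback branch fails) [OR] = 1 − (1−0.24) × (1−0.107500) = 0.321700
P(Safety interlock lost) [OR] = 1 − (1−0.22) × (1−0.16) × (1−0.40) × (1−0.43) = 0.775922
P(E-stop path fails) [AND] = 0.14 × 0.775922 = 0.108629
P(Robot arm uncommanded motion) [OR] = 1 − (1−0.321700) × (1−0.108629) = 0.395383
Rounded to 4 decimal places: P(Robot arm uncommanded motion) ≈ 0.3954.

0.3954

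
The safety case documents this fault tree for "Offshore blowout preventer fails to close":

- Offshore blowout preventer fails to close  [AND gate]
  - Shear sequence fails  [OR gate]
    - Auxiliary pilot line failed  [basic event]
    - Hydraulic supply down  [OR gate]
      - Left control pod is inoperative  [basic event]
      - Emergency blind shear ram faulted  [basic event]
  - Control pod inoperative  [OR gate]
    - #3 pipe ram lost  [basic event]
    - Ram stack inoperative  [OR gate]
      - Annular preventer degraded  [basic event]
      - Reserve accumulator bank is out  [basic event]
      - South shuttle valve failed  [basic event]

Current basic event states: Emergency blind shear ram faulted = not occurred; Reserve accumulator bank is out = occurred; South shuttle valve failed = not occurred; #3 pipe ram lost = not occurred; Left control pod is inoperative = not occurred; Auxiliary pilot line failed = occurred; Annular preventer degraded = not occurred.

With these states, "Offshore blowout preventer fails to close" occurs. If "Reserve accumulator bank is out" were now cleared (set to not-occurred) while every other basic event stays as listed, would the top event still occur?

Counterfactual: set "Reserve accumulator bank is out" to not occurred.
Hydraulic supply down [OR]: Left control pod is inoperative=not, Emergency blind shear ram faulted=not → no input occurs → does not occur.
Shear sequence fails [OR]: Auxiliary pilot line failed=occurs, Hydraulic supply down=not → at least one input occurs → occurs.
Ram stack inoperative [OR]: Annular preventer degraded=not, Reserve accumulator bank is out=not, South shuttle valve failed=not → no input occurs → does not occur.
Control pod inoperative [OR]: #3 pipe ram lost=not, Ram stack inoperative=not → no input occurs → does not occur.
Offshore blowout preventer fails to close [AND]: Shear sequence fails=occurs, Control pod inoperative=not → not all inputs occur → does not occur.

No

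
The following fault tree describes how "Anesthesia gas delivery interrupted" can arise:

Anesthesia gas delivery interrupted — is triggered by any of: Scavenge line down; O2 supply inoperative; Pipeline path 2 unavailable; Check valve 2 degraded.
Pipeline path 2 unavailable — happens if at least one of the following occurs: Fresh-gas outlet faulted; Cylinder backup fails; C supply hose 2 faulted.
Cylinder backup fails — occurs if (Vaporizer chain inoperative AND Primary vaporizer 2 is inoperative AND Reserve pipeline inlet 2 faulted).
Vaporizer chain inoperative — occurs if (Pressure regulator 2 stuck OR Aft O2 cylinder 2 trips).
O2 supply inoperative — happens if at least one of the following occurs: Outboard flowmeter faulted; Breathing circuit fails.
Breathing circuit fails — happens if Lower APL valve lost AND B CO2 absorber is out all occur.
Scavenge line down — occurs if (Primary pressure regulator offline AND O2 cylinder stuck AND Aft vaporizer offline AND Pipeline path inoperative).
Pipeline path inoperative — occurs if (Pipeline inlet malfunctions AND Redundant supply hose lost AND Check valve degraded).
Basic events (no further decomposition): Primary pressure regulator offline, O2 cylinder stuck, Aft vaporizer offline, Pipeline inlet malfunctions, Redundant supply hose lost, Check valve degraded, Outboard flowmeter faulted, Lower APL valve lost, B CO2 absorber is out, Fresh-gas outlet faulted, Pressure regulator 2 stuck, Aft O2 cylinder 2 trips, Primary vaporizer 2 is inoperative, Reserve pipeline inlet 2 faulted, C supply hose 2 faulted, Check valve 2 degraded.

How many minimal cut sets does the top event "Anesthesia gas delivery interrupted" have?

Pipeline path inoperative [AND]: one cut set from each child combined → 1 × 1 × 1 = 1 cut set(s).
Scavenge line down [AND]: one cut set from each child combined → 1 × 1 × 1 × 1 = 1 cut set(s).
Breathing circuit fails [AND]: one cut set from each child combined → 1 × 1 = 1 cut set(s).
O2 supply inoperative [OR]: union of children's cut sets → 2 cut set(s).
Vaporizer chain inoperative [OR]: union of children's cut sets → 2 cut set(s).
Cylinder backup fails [AND]: one cut set from each child combined → 2 × 1 × 1 = 2 cut set(s).
Pipeline path 2 unavailable [OR]: union of children's cut sets → 4 cut set(s).
Anesthesia gas delivery interrupted [OR]: union of children's cut sets → 8 cut set(s).
Minimal cut sets: {Aft vaporizer offline, Check valve degraded, O2 cylinder stuck, Pipeline inlet malfunctions, Primary pressure regulator offline, Redundant supply hose lost}; {Outboard flowmeter faulted}; {B CO2 absorber is out, Lower APL valve lost}; {Fresh-gas outlet faulted}; {Pressure regulator 2 stuck, Primary vaporizer 2 is inoperative, Reserve pipeline inlet 2 faulted}; {Aft O2 cylinder 2 trips, Primary vaporizer 2 is inoperative, Reserve pipeline inlet 2 faulted}; {C supply hose 2 faulted}; {Check valve 2 degraded}.

8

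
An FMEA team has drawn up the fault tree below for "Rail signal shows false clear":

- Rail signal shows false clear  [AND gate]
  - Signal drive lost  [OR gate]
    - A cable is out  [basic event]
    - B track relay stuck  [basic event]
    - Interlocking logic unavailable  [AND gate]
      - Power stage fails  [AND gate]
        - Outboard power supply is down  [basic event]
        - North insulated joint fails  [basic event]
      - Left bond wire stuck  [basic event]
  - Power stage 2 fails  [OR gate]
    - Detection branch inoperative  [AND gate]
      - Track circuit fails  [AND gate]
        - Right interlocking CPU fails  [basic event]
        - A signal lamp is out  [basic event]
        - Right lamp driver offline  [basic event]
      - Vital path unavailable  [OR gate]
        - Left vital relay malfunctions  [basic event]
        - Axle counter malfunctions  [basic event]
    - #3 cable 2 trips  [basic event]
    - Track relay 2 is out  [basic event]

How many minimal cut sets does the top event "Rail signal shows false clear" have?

12

Power stage fails [AND]: one cut set from each child combined → 1 × 1 = 1 cut set(s).
Interlocking logic unavailable [AND]: one cut set from each child combined → 1 × 1 = 1 cut set(s).
Signal drive lost [OR]: union of children's cut sets → 3 cut set(s).
Track circuit fails [AND]: one cut set from each child combined → 1 × 1 × 1 = 1 cut set(s).
Vital path unavailable [OR]: union of children's cut sets → 2 cut set(s).
Detection branch inoperative [AND]: one cut set from each child combined → 1 × 2 = 2 cut set(s).
Power stage 2 fails [OR]: union of children's cut sets → 4 cut set(s).
Rail signal shows false clear [AND]: one cut set from each child combined → 3 × 4 = 12 cut set(s).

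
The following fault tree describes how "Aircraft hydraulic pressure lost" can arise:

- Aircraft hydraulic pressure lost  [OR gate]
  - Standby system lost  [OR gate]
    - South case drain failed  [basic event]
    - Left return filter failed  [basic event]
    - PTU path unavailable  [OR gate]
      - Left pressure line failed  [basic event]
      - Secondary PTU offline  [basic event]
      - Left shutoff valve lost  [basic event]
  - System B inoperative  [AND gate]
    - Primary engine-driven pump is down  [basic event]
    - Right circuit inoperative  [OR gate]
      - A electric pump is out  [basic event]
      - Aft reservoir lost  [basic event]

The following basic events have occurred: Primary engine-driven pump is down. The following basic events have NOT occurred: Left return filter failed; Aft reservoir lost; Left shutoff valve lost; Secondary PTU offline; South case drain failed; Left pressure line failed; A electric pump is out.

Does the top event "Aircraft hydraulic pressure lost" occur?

PTU path unavailable [OR]: Left pressure line failed=not, Secondary PTU offline=not, Left shutoff valve lost=not → no input occurs → does not occur.
Standby system lost [OR]: South case drain failed=not, Left return filter failed=not, PTU path unavailable=not → no input occurs → does not occur.
Right circuit inoperative [OR]: A electric pump is out=not, Aft reservoir lost=not → no input occurs → does not occur.
System B inoperative [AND]: Primary engine-driven pump is down=occurs, Right circuit inoperative=not → not all inputs occur → does not occur.
Aircraft hydraulic pressure lost [OR]: Standby system lost=not, System B inoperative=not → no input occurs → does not occur.

No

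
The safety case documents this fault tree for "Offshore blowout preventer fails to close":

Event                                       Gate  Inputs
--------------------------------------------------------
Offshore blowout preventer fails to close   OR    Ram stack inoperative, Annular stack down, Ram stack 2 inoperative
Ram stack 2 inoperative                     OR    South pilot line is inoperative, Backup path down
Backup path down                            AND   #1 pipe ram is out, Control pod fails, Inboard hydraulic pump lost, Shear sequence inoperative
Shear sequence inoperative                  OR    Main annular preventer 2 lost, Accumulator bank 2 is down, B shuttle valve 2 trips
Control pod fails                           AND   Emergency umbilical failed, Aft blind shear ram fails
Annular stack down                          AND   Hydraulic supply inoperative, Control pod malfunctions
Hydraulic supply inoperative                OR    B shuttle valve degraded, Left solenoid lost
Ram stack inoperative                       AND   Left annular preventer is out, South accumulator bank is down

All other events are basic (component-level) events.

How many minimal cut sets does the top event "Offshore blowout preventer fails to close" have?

7

Ram stack inoperative [AND]: one cut set from each child combined → 1 × 1 = 1 cut set(s).
Hydraulic supply inoperative [OR]: union of children's cut sets → 2 cut set(s).
Annular stack down [AND]: one cut set from each child combined → 2 × 1 = 2 cut set(s).
Control pod fails [AND]: one cut set from each child combined → 1 × 1 = 1 cut set(s).
Shear sequence inoperative [OR]: union of children's cut sets → 3 cut set(s).
Backup path down [AND]: one cut set from each child combined → 1 × 1 × 1 × 3 = 3 cut set(s).
Ram stack 2 inoperative [OR]: union of children's cut sets → 4 cut set(s).
Offshore blowout preventer fails to close [OR]: union of children's cut sets → 7 cut set(s).
Minimal cut sets: {Left annular preventer is out, South accumulator bank is down}; {B shuttle valve degraded, Control pod malfunctions}; {Control pod malfunctions, Left solenoid lost}; {South pilot line is inoperative}; {#1 pipe ram is out, Aft blind shear ram fails, Emergency umbilical failed, Inboard hydraulic pump lost, Main annular preventer 2 lost}; {#1 pipe ram is out, Accumulator bank 2 is down, Aft blind shear ram fails, Emergency umbilical failed, Inboard hydraulic pump lost}; {#1 pipe ram is out, Aft blind shear ram fails, B shuttle valve 2 trips, Emergency umbilical failed, Inboard hydraulic pump lost}.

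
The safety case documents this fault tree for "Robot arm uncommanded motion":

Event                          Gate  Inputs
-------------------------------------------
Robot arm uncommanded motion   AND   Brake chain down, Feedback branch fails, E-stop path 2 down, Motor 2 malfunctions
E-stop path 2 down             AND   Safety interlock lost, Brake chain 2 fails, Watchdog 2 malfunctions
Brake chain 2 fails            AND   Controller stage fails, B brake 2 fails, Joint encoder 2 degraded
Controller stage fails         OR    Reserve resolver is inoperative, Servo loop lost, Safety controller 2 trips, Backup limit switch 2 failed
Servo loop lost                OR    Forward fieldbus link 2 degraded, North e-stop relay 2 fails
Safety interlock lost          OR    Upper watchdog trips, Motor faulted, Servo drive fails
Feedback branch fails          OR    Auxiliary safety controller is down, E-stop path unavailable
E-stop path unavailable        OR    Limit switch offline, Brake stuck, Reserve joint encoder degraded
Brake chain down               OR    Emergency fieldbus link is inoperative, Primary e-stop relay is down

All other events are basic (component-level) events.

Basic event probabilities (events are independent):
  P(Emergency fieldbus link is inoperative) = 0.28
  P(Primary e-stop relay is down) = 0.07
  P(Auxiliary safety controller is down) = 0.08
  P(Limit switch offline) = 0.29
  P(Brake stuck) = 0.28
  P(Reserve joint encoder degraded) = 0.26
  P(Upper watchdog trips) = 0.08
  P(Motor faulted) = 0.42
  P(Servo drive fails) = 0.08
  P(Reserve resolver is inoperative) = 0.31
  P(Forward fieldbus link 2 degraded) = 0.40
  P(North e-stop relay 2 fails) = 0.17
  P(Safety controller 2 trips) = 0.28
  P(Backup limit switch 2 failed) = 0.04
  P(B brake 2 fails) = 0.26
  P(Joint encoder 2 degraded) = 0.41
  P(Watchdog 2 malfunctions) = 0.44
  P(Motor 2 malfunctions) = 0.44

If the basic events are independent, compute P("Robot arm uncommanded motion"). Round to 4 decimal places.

P(Brake chain down) [OR] = 1 − (1−0.28) × (1−0.07) = 0.330400
P(E-stop path unavailable) [OR] = 1 − (1−0.29) × (1−0.28) × (1−0.26) = 0.621712
P(Feedback branch fails) [OR] = 1 − (1−0.08) × (1−0.621712) = 0.651975
P(Safety interlock lost) [OR] = 1 − (1−0.08) × (1−0.42) × (1−0.08) = 0.509088
P(Servo loop lost) [OR] = 1 − (1−0.40) × (1−0.17) = 0.502000
P(Controller stage fails) [OR] = 1 − (1−0.31) × (1−0.502000) × (1−0.28) × (1−0.04) = 0.762490
P(Brake chain 2 fails) [AND] = 0.762490 × 0.26 × 0.41 = 0.081281
P(E-stop path 2 down) [AND] = 0.509088 × 0.081281 × 0.44 = 0.018207
P(Robot arm uncommanded motion) [AND] = 0.330400 × 0.651975 × 0.018207 × 0.44 = 0.001726
Rounded to 4 decimal places: P(Robot arm uncommanded motion) ≈ 0.0017.

0.0017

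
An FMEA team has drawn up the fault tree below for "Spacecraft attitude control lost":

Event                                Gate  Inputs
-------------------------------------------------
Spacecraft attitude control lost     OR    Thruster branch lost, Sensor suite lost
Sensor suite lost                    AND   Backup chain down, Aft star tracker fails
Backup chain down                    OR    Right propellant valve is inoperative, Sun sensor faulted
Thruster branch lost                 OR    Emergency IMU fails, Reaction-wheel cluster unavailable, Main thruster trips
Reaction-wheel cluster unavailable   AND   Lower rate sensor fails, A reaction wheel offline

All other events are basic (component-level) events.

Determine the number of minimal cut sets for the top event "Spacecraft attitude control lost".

Reaction-wheel cluster unavailable [AND]: one cut set from each child combined → 1 × 1 = 1 cut set(s).
Thruster branch lost [OR]: union of children's cut sets → 3 cut set(s).
Backup chain down [OR]: union of children's cut sets → 2 cut set(s).
Sensor suite lost [AND]: one cut set from each child combined → 2 × 1 = 2 cut set(s).
Spacecraft attitude control lost [OR]: union of children's cut sets → 5 cut set(s).
Minimal cut sets: {Emergency IMU fails}; {A reaction wheel offline, Lower rate sensor fails}; {Main thruster trips}; {Aft star tracker fails, Right propellant valve is inoperative}; {Aft star tracker fails, Sun sensor faulted}.

5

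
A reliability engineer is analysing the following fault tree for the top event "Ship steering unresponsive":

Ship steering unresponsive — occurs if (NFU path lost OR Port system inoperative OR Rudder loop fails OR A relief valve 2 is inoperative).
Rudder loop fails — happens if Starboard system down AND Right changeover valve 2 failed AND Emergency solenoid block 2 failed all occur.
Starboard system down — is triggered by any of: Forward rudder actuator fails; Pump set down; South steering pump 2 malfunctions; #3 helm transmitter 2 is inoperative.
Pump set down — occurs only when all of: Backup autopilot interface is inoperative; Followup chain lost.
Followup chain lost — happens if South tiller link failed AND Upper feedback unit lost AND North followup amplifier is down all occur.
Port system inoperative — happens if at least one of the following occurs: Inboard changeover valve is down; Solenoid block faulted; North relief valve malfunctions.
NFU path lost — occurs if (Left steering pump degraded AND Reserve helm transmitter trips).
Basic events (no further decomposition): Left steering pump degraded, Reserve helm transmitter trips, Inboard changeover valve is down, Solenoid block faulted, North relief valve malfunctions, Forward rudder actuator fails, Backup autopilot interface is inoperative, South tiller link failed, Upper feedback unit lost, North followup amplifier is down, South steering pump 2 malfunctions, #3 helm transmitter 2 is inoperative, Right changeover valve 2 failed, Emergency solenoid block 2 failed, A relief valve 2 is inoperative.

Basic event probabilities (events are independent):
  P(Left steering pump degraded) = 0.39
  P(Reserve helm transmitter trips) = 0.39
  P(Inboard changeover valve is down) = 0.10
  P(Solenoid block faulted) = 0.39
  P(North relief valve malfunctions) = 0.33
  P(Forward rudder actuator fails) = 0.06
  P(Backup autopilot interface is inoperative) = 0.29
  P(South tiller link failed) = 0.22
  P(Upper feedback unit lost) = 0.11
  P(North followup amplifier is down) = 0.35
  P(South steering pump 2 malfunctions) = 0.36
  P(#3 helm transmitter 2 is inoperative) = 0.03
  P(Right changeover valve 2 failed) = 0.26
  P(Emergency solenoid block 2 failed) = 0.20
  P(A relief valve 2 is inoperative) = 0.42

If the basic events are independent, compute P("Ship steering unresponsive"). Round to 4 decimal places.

P(NFU path lost) [AND] = 0.39 × 0.39 = 0.152100
P(Port system inoperative) [OR] = 1 − (1−0.10) × (1−0.39) × (1−0.33) = 0.632170
P(Followup chain lost) [AND] = 0.22 × 0.11 × 0.35 = 0.008470
P(Pump set down) [AND] = 0.29 × 0.008470 = 0.002456
P(Starboard system down) [OR] = 1 − (1−0.06) × (1−0.002456) × (1−0.36) × (1−0.03) = 0.417881
P(Rudder loop fails) [AND] = 0.417881 × 0.26 × 0.20 = 0.021730
P(Ship steering unresponsive) [OR] = 1 − (1−0.152100) × (1−0.632170) × (1−0.021730) × (1−0.42) = 0.823039
Rounded to 4 decimal places: P(Ship steering unresponsive) ≈ 0.8230.

0.8230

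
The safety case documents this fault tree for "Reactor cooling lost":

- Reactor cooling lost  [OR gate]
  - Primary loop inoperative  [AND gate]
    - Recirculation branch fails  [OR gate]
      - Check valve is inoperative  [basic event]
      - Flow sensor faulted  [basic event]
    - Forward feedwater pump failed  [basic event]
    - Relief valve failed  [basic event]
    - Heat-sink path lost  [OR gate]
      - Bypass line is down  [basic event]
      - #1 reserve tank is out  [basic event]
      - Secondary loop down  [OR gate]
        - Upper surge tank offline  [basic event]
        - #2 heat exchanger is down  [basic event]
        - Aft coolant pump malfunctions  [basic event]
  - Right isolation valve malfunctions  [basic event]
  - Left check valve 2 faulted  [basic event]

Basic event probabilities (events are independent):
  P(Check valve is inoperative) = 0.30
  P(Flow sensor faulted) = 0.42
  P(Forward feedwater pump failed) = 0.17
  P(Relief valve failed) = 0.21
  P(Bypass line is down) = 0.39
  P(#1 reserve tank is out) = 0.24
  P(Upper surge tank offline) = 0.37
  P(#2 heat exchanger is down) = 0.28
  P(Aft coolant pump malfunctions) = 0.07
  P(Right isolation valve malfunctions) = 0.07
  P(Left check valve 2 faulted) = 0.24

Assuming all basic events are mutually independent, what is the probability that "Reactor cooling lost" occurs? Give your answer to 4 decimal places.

P(Recirculation branch fails) [OR] = 1 − (1−0.30) × (1−0.42) = 0.594000
P(Secondary loop down) [OR] = 1 − (1−0.37) × (1−0.28) × (1−0.07) = 0.578152
P(Heat-sink path lost) [OR] = 1 − (1−0.39) × (1−0.24) × (1−0.578152) = 0.804431
P(Primary loop inoperative) [AND] = 0.594000 × 0.17 × 0.21 × 0.804431 = 0.017059
P(Reactor cooling lost) [OR] = 1 − (1−0.017059) × (1−0.07) × (1−0.24) = 0.305257
Rounded to 4 decimal places: P(Reactor cooling lost) ≈ 0.3053.

0.3053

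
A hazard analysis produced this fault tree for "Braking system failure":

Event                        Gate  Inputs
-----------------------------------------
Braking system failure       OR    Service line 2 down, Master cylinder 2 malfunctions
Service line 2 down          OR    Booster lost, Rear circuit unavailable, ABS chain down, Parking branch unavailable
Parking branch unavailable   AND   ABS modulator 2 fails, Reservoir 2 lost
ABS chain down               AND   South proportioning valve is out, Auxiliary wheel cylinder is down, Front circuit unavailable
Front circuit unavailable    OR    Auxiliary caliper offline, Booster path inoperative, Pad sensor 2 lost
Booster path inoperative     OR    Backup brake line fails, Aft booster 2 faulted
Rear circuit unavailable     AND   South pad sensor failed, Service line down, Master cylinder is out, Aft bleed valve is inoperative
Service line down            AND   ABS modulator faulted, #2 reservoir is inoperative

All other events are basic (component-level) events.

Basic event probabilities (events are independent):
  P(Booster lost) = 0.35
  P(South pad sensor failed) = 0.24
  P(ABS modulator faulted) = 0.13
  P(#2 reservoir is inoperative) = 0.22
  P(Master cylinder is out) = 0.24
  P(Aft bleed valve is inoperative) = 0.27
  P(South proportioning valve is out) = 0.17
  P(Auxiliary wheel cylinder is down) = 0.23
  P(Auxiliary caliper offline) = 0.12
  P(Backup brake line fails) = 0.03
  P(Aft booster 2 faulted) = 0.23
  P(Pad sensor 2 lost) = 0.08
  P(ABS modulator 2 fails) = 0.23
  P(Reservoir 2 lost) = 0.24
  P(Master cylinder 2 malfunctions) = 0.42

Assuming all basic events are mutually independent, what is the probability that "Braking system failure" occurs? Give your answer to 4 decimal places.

0.6495

P(Service line down) [AND] = 0.13 × 0.22 = 0.028600
P(Rear circuit unavailable) [AND] = 0.24 × 0.028600 × 0.24 × 0.27 = 0.000445
P(Booster path inoperative) [OR] = 1 − (1−0.03) × (1−0.23) = 0.253100
P(Front circuit unavailable) [OR] = 1 − (1−0.12) × (1−0.253100) × (1−0.08) = 0.395310
P(ABS chain down) [AND] = 0.17 × 0.23 × 0.395310 = 0.015457
P(Parking branch unavailable) [AND] = 0.23 × 0.24 = 0.055200
P(Service line 2 down) [OR] = 1 − (1−0.35) × (1−0.000445) × (1−0.015457) × (1−0.055200) = 0.395642
P(Braking system failure) [OR] = 1 − (1−0.395642) × (1−0.42) = 0.649472
Rounded to 4 decimal places: P(Braking system failure) ≈ 0.6495.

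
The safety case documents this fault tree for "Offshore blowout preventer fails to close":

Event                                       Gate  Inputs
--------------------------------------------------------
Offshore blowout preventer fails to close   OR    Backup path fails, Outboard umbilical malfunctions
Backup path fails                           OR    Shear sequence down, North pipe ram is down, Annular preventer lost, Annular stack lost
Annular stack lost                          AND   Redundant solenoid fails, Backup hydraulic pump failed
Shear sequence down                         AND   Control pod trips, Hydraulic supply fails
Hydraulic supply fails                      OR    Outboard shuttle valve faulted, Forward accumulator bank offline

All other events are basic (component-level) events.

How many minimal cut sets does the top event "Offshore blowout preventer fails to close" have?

Hydraulic supply fails [OR]: union of children's cut sets → 2 cut set(s).
Shear sequence down [AND]: one cut set from each child combined → 1 × 2 = 2 cut set(s).
Annular stack lost [AND]: one cut set from each child combined → 1 × 1 = 1 cut set(s).
Backup path fails [OR]: union of children's cut sets → 5 cut set(s).
Offshore blowout preventer fails to close [OR]: union of children's cut sets → 6 cut set(s).
Minimal cut sets: {Control pod trips, Outboard shuttle valve faulted}; {Control pod trips, Forward accumulator bank offline}; {North pipe ram is down}; {Annular preventer lost}; {Backup hydraulic pump failed, Redundant solenoid fails}; {Outboard umbilical malfunctions}.

6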